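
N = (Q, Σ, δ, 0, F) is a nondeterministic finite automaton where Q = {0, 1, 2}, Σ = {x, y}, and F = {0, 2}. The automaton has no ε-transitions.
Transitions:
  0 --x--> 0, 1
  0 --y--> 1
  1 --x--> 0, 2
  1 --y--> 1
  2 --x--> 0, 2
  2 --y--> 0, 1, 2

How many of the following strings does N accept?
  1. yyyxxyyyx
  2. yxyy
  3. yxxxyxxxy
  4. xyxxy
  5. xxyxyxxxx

yyyxxyyyx: accepted
yxyy: accepted
yxxxyxxxy: accepted
xyxxy: accepted
xxyxyxxxx: accepted

5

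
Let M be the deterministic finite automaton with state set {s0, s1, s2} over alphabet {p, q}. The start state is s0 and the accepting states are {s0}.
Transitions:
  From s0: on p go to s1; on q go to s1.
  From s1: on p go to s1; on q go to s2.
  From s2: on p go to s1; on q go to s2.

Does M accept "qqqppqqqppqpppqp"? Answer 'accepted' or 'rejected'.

rejected

s0 --q--> s1
s1 --q--> s2
s2 --q--> s2
s2 --p--> s1
s1 --p--> s1
s1 --q--> s2
s2 --q--> s2
s2 --q--> s2
s2 --p--> s1
s1 --p--> s1
s1 --q--> s2
s2 --p--> s1
s1 --p--> s1
s1 --p--> s1
s1 --q--> s2
s2 --p--> s1
End in state s1, which is not an accepting state.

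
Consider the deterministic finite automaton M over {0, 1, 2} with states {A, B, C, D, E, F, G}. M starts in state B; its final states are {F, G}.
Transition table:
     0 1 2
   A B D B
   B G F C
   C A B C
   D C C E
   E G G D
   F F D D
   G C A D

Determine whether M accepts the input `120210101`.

B --1--> F
F --2--> D
D --0--> C
C --2--> C
C --1--> B
B --0--> G
G --1--> A
A --0--> B
B --1--> F
End in state F, which is an accepting state.

accepted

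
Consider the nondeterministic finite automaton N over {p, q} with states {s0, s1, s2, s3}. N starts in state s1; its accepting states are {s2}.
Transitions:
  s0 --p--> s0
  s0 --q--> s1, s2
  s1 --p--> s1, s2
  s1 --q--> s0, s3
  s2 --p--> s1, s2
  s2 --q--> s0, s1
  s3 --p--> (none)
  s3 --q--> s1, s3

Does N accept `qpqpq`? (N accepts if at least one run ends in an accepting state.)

Start: {s1}
read q: {s0, s3}
read p: {s0}
read q: {s1, s2}
read p: {s1, s2}
read q: {s0, s1, s3}
Reachable ∩ accepting = {} — empty.

rejected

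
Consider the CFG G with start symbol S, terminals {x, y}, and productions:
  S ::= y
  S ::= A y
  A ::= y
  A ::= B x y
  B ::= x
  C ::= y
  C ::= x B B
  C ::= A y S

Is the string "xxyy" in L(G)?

S ⇒ Ay ⇒ Bxyy ⇒ xxyy

yes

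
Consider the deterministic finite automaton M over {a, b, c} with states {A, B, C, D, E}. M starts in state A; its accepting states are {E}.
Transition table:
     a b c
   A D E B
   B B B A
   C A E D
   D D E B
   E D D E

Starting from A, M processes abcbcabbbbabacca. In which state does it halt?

A --a--> D
D --b--> E
E --c--> E
E --b--> D
D --c--> B
B --a--> B
B --b--> B
B --b--> B
B --b--> B
B --b--> B
B --a--> B
B --b--> B
B --a--> B
B --c--> A
A --c--> B
B --a--> B

B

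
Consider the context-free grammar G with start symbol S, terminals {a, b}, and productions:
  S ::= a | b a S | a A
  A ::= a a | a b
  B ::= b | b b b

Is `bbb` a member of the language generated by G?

no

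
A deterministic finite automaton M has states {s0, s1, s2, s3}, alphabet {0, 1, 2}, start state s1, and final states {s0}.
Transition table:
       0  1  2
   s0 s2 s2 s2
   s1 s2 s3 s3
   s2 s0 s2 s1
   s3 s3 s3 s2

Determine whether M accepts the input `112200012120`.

accepted

s1 --1--> s3
s3 --1--> s3
s3 --2--> s2
s2 --2--> s1
s1 --0--> s2
s2 --0--> s0
s0 --0--> s2
s2 --1--> s2
s2 --2--> s1
s1 --1--> s3
s3 --2--> s2
s2 --0--> s0
End in state s0, which is an accepting state.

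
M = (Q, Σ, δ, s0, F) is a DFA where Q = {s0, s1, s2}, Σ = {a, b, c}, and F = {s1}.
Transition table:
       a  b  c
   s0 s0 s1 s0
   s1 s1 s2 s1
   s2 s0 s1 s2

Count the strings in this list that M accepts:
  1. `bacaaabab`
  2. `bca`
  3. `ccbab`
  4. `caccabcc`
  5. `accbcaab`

3

`bacaaabab`: accepted
`bca`: accepted
`ccbab`: rejected
`caccabcc`: accepted
`accbcaab`: rejected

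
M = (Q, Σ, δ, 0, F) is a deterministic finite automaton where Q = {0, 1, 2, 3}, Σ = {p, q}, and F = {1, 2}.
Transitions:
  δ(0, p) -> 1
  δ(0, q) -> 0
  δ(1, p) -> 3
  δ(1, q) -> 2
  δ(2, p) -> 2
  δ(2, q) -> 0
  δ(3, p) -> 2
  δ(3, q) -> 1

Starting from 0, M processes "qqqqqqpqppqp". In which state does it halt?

1

0 --q--> 0
0 --q--> 0
0 --q--> 0
0 --q--> 0
0 --q--> 0
0 --q--> 0
0 --p--> 1
1 --q--> 2
2 --p--> 2
2 --p--> 2
2 --q--> 0
0 --p--> 1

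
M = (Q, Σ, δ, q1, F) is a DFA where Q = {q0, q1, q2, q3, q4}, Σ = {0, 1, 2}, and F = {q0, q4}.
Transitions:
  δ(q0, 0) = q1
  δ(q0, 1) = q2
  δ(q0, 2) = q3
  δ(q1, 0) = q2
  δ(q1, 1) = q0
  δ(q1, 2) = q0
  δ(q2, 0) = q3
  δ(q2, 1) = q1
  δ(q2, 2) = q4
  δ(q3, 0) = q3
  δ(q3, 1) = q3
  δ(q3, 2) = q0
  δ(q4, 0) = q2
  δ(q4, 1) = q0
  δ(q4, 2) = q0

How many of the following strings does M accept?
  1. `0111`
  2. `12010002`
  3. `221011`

`0111`: rejected
`12010002`: accepted
`221011`: rejected

1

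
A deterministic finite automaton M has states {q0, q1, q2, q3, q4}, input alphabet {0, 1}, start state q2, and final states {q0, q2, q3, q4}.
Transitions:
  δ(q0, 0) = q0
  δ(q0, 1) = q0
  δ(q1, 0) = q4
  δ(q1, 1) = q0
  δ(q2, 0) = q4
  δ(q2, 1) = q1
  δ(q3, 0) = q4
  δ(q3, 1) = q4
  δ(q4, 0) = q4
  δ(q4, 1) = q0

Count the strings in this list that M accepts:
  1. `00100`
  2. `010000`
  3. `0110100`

`00100`: accepted
`010000`: accepted
`0110100`: accepted

3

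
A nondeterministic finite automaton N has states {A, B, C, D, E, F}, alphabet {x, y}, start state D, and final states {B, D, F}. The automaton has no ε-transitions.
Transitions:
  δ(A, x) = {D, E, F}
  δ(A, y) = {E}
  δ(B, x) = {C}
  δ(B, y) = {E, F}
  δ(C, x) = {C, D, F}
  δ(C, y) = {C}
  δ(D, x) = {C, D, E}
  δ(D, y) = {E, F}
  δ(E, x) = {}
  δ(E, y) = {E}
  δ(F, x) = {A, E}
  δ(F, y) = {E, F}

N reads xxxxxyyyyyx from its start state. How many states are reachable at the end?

5

Start: {D}
read x: {C, D, E}
read x: {C, D, E, F}
read x: {A, C, D, E, F}
read x: {A, C, D, E, F}
read x: {A, C, D, E, F}
read y: {C, E, F}
read y: {C, E, F}
read y: {C, E, F}
read y: {C, E, F}
read y: {C, E, F}
read x: {A, C, D, E, F}
Final reachable set {A, C, D, E, F} has 5 states.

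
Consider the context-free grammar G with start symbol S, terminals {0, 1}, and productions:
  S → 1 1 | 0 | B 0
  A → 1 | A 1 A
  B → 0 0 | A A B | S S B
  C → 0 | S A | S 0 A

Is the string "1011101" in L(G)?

no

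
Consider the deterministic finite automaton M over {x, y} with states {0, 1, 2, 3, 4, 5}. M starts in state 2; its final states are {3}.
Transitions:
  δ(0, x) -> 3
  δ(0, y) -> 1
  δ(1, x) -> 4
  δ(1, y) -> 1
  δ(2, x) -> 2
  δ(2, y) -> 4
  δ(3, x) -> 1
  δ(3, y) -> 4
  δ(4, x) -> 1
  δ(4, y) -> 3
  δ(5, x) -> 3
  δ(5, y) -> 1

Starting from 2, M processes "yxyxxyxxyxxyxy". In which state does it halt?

3

2 --y--> 4
4 --x--> 1
1 --y--> 1
1 --x--> 4
4 --x--> 1
1 --y--> 1
1 --x--> 4
4 --x--> 1
1 --y--> 1
1 --x--> 4
4 --x--> 1
1 --y--> 1
1 --x--> 4
4 --y--> 3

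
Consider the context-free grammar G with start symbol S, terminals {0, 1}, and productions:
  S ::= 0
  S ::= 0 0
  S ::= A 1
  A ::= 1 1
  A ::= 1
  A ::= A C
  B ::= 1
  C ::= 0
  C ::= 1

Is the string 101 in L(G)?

S ⇒ A1 ⇒ AC1 ⇒ 1C1 ⇒ 101

yes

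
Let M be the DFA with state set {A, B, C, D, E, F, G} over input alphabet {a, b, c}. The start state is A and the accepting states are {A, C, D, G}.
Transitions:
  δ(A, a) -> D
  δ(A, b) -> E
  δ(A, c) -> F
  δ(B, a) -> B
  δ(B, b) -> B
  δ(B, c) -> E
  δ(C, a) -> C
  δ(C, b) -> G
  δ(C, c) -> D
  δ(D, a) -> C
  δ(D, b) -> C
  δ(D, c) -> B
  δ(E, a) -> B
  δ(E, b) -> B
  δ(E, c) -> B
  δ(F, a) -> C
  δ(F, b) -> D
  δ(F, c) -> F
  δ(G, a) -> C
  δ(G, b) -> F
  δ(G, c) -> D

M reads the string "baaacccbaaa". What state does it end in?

B

A --b--> E
E --a--> B
B --a--> B
B --a--> B
B --c--> E
E --c--> B
B --c--> E
E --b--> B
B --a--> B
B --a--> B
B --a--> B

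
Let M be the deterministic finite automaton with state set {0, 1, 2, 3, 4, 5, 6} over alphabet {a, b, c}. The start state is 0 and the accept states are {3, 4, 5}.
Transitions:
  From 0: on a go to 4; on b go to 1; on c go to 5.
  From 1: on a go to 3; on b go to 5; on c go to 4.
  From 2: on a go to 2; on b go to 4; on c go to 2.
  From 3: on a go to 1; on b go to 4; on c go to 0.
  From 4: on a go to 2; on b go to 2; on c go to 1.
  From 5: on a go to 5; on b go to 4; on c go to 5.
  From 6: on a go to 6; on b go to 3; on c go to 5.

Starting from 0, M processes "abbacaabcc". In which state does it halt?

4

0 --a--> 4
4 --b--> 2
2 --b--> 4
4 --a--> 2
2 --c--> 2
2 --a--> 2
2 --a--> 2
2 --b--> 4
4 --c--> 1
1 --c--> 4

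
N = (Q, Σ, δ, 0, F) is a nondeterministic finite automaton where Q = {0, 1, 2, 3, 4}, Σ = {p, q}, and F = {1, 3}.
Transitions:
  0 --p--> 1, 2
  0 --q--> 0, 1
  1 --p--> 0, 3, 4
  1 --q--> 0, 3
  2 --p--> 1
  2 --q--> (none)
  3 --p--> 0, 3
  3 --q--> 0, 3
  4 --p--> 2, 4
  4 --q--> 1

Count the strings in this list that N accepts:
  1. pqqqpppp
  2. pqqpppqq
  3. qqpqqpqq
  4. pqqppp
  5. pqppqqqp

5

pqqqpppp: accepted
pqqpppqq: accepted
qqpqqpqq: accepted
pqqppp: accepted
pqppqqqp: accepted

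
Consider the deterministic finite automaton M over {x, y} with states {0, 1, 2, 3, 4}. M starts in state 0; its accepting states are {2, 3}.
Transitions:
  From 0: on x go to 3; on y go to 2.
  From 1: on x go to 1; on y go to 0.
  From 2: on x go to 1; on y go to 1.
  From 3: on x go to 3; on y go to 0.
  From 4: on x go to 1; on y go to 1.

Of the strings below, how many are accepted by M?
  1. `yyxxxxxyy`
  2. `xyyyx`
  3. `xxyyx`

`yyxxxxxyy`: accepted
`xyyyx`: rejected
`xxyyx`: rejected

1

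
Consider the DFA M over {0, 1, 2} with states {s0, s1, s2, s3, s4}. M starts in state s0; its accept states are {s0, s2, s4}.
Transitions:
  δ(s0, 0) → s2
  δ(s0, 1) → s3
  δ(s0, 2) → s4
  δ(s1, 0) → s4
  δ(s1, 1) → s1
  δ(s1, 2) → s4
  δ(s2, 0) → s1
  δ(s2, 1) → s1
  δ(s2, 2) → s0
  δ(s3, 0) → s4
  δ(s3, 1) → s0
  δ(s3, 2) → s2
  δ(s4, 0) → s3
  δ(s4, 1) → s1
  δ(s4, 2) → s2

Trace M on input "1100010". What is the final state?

s4

s0 --1--> s3
s3 --1--> s0
s0 --0--> s2
s2 --0--> s1
s1 --0--> s4
s4 --1--> s1
s1 --0--> s4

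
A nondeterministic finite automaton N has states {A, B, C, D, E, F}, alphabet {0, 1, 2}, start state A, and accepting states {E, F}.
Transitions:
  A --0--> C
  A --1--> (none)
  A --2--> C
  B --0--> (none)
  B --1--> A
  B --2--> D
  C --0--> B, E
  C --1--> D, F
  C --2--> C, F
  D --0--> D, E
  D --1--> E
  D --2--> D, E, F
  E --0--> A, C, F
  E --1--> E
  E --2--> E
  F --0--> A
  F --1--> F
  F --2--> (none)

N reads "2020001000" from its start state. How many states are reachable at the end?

6

Start: {A}
read 2: {C}
read 0: {B, E}
read 2: {D, E}
read 0: {A, C, D, E, F}
read 0: {A, B, C, D, E, F}
read 0: {A, B, C, D, E, F}
read 1: {A, D, E, F}
read 0: {A, C, D, E, F}
read 0: {A, B, C, D, E, F}
read 0: {A, B, C, D, E, F}
Final reachable set {A, B, C, D, E, F} has 6 states.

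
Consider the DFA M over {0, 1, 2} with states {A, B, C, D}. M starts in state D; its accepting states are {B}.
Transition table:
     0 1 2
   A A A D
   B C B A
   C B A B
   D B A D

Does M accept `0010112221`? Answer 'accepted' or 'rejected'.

D --0--> B
B --0--> C
C --1--> A
A --0--> A
A --1--> A
A --1--> A
A --2--> D
D --2--> D
D --2--> D
D --1--> A
End in state A, which is not an accepting state.

rejected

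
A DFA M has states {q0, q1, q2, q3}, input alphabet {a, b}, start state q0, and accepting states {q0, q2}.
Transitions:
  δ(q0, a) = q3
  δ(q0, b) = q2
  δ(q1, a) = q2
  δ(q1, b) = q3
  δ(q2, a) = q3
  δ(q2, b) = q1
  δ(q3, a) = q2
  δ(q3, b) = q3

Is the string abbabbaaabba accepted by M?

q0 --a--> q3
q3 --b--> q3
q3 --b--> q3
q3 --a--> q2
q2 --b--> q1
q1 --b--> q3
q3 --a--> q2
q2 --a--> q3
q3 --a--> q2
q2 --b--> q1
q1 --b--> q3
q3 --a--> q2
End in state q2, which is an accepting state.

accepted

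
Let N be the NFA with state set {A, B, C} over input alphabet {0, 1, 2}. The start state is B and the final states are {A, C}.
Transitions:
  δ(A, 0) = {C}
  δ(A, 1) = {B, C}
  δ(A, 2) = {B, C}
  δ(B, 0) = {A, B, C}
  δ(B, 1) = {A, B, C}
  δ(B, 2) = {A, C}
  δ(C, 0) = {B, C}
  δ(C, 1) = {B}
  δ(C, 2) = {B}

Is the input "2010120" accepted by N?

accepted

Start: {B}
read 2: {A, C}
read 0: {B, C}
read 1: {A, B, C}
read 0: {A, B, C}
read 1: {A, B, C}
read 2: {A, B, C}
read 0: {A, B, C}
Reachable ∩ accepting = {A, C} — nonempty.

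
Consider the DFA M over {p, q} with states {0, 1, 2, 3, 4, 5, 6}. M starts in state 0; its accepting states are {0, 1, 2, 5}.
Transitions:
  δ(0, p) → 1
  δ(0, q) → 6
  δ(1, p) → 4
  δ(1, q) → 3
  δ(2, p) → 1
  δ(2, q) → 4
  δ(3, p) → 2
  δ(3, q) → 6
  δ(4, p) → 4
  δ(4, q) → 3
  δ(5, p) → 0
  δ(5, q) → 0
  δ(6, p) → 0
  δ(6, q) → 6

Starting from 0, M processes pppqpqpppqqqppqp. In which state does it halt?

0 --p--> 1
1 --p--> 4
4 --p--> 4
4 --q--> 3
3 --p--> 2
2 --q--> 4
4 --p--> 4
4 --p--> 4
4 --p--> 4
4 --q--> 3
3 --q--> 6
6 --q--> 6
6 --p--> 0
0 --p--> 1
1 --q--> 3
3 --p--> 2

2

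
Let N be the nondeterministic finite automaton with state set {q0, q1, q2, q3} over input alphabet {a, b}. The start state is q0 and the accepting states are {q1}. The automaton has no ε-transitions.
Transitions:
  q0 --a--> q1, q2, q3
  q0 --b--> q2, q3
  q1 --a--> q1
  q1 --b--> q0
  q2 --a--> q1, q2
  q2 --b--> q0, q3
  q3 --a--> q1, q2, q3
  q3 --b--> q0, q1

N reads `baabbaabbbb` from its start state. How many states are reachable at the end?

4

Start: {q0}
read b: {q2, q3}
read a: {q1, q2, q3}
read a: {q1, q2, q3}
read b: {q0, q1, q3}
read b: {q0, q1, q2, q3}
read a: {q1, q2, q3}
read a: {q1, q2, q3}
read b: {q0, q1, q3}
read b: {q0, q1, q2, q3}
read b: {q0, q1, q2, q3}
read b: {q0, q1, q2, q3}
Final reachable set {q0, q1, q2, q3} has 4 states.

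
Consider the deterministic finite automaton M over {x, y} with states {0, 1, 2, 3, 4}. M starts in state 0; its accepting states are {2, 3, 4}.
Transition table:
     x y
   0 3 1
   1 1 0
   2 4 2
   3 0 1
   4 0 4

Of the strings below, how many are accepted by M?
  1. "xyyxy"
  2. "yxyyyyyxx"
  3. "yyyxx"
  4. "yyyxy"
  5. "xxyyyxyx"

"xyyxy": rejected
"yxyyyyyxx": rejected
"yyyxx": rejected
"yyyxy": rejected
"xxyyyxyx": accepted

1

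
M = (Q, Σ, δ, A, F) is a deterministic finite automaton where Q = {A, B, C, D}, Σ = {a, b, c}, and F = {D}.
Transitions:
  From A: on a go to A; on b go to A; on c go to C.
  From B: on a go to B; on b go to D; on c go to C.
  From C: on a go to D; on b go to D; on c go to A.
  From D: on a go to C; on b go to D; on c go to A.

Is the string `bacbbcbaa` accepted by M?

A --b--> A
A --a--> A
A --c--> C
C --b--> D
D --b--> D
D --c--> A
A --b--> A
A --a--> A
A --a--> A
End in state A, which is not an accepting state.

rejected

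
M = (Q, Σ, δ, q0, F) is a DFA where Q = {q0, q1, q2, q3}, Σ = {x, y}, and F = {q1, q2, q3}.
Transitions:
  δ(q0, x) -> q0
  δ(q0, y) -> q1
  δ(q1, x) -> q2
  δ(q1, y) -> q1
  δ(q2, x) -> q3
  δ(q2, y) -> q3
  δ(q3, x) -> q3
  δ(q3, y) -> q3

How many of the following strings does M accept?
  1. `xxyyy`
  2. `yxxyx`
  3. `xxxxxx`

`xxyyy`: accepted
`yxxyx`: accepted
`xxxxxx`: rejected

2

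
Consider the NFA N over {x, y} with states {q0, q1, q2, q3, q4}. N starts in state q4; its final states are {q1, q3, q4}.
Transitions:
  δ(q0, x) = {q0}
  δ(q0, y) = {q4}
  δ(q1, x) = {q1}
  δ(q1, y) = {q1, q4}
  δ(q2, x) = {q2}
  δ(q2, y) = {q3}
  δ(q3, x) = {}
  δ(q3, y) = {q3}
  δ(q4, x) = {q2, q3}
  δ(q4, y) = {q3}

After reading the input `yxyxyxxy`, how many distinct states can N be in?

0

Start: {q4}
read y: {q3}
read x: {}
The reachable set is empty and stays empty for the remaining 6 symbols.
Final reachable set {} has 0 states.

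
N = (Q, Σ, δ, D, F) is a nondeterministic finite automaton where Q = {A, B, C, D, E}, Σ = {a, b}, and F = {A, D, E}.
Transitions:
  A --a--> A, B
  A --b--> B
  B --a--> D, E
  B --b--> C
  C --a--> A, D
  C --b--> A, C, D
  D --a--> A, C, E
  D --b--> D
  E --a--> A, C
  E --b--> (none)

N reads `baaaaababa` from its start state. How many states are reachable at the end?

Start: {D}
read b: {D}
read a: {A, C, E}
read a: {A, B, C, D}
read a: {A, B, C, D, E}
read a: {A, B, C, D, E}
read a: {A, B, C, D, E}
read b: {A, B, C, D}
read a: {A, B, C, D, E}
read b: {A, B, C, D}
read a: {A, B, C, D, E}
Final reachable set {A, B, C, D, E} has 5 states.

5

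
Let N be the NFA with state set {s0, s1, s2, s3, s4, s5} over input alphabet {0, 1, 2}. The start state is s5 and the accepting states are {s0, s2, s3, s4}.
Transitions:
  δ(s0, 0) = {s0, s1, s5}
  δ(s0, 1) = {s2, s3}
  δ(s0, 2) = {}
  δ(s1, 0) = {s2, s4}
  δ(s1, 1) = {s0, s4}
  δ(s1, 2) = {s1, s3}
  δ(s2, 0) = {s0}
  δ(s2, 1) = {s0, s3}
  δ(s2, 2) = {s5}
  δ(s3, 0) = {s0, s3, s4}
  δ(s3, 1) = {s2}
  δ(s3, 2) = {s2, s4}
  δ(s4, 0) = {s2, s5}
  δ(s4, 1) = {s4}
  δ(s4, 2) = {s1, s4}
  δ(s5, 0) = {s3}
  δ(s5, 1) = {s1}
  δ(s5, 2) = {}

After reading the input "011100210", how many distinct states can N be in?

6

Start: {s5}
read 0: {s3}
read 1: {s2}
read 1: {s0, s3}
read 1: {s2, s3}
read 0: {s0, s3, s4}
read 0: {s0, s1, s2, s3, s4, s5}
read 2: {s1, s2, s3, s4, s5}
read 1: {s0, s1, s2, s3, s4}
read 0: {s0, s1, s2, s3, s4, s5}
Final reachable set {s0, s1, s2, s3, s4, s5} has 6 states.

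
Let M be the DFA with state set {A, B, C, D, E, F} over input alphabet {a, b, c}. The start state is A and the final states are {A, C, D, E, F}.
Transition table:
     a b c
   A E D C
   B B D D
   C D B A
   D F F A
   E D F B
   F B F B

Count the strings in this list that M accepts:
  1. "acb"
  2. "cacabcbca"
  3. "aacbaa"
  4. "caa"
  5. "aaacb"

"acb": accepted
"cacabcbca": accepted
"aacbaa": rejected
"caa": accepted
"aaacb": accepted

4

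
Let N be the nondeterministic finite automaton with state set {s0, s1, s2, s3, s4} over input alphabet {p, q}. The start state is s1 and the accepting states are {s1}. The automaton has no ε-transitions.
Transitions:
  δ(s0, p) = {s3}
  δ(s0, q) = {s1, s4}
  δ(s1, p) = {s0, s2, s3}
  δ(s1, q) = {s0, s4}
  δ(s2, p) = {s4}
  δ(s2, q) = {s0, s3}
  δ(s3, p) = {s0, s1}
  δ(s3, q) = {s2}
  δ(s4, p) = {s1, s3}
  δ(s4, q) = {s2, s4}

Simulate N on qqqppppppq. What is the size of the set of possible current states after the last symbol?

Start: {s1}
read q: {s0, s4}
read q: {s1, s2, s4}
read q: {s0, s2, s3, s4}
read p: {s0, s1, s3, s4}
read p: {s0, s1, s2, s3}
read p: {s0, s1, s2, s3, s4}
read p: {s0, s1, s2, s3, s4}
read p: {s0, s1, s2, s3, s4}
read p: {s0, s1, s2, s3, s4}
read q: {s0, s1, s2, s3, s4}
Final reachable set {s0, s1, s2, s3, s4} has 5 states.

5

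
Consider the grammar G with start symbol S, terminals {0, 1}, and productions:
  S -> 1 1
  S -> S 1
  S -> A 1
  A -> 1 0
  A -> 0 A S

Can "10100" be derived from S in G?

no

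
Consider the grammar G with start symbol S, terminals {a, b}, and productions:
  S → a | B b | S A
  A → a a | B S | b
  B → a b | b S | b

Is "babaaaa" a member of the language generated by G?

yes

S ⇒ SA ⇒ SAA ⇒ BbAA ⇒ bSbAA ⇒ babAA ⇒ babaaA ⇒ babaaaa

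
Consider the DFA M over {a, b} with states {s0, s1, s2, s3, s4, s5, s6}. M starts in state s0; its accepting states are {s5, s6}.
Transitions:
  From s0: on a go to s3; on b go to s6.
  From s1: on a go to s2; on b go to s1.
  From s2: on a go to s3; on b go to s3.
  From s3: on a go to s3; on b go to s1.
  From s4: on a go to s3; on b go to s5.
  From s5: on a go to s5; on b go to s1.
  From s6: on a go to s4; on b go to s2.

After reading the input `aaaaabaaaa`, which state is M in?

s3

s0 --a--> s3
s3 --a--> s3
s3 --a--> s3
s3 --a--> s3
s3 --a--> s3
s3 --b--> s1
s1 --a--> s2
s2 --a--> s3
s3 --a--> s3
s3 --a--> s3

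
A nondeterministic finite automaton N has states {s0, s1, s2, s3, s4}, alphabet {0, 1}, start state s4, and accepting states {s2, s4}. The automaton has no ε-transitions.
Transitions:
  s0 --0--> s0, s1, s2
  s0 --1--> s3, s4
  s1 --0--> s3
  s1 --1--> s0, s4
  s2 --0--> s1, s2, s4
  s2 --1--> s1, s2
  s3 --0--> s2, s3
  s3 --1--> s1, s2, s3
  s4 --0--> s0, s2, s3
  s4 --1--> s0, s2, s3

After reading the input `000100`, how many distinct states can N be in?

Start: {s4}
read 0: {s0, s2, s3}
read 0: {s0, s1, s2, s3, s4}
read 0: {s0, s1, s2, s3, s4}
read 1: {s0, s1, s2, s3, s4}
read 0: {s0, s1, s2, s3, s4}
read 0: {s0, s1, s2, s3, s4}
Final reachable set {s0, s1, s2, s3, s4} has 5 states.

5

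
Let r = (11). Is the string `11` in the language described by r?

yes

Split as 1·1: 1 matches 1 and 1 matches 1.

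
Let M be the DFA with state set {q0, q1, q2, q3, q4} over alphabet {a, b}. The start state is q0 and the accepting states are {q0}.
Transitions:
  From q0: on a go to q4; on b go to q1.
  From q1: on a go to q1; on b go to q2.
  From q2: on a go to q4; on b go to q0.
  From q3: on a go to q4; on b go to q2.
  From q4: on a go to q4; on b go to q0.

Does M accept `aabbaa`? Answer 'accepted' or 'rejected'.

q0 --a--> q4
q4 --a--> q4
q4 --b--> q0
q0 --b--> q1
q1 --a--> q1
q1 --a--> q1
End in state q1, which is not an accepting state.

rejected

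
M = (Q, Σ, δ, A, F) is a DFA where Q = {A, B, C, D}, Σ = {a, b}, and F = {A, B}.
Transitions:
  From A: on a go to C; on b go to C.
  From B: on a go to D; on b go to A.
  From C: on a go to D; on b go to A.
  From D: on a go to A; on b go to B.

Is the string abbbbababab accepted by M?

A --a--> C
C --b--> A
A --b--> C
C --b--> A
A --b--> C
C --a--> D
D --b--> B
B --a--> D
D --b--> B
B --a--> D
D --b--> B
End in state B, which is an accepting state.

accepted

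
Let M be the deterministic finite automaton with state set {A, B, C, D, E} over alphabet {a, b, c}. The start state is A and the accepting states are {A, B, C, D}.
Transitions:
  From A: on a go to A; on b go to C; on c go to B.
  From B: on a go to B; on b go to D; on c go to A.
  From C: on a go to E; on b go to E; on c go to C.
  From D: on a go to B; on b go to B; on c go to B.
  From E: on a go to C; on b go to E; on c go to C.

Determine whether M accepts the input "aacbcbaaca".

A --a--> A
A --a--> A
A --c--> B
B --b--> D
D --c--> B
B --b--> D
D --a--> B
B --a--> B
B --c--> A
A --a--> A
End in state A, which is an accepting state.

accepted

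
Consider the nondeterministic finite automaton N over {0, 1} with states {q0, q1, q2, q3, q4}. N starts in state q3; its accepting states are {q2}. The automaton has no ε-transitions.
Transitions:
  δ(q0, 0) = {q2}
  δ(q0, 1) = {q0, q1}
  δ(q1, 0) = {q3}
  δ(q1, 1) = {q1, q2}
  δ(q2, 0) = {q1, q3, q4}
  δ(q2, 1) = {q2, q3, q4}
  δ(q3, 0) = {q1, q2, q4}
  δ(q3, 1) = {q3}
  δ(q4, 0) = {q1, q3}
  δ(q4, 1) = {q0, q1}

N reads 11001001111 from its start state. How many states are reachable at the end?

5

Start: {q3}
read 1: {q3}
read 1: {q3}
read 0: {q1, q2, q4}
read 0: {q1, q3, q4}
read 1: {q0, q1, q2, q3}
read 0: {q1, q2, q3, q4}
read 0: {q1, q2, q3, q4}
read 1: {q0, q1, q2, q3, q4}
read 1: {q0, q1, q2, q3, q4}
read 1: {q0, q1, q2, q3, q4}
read 1: {q0, q1, q2, q3, q4}
Final reachable set {q0, q1, q2, q3, q4} has 5 states.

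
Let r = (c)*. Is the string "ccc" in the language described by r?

yes

Split into 3 pieces c · c · c; each matches c.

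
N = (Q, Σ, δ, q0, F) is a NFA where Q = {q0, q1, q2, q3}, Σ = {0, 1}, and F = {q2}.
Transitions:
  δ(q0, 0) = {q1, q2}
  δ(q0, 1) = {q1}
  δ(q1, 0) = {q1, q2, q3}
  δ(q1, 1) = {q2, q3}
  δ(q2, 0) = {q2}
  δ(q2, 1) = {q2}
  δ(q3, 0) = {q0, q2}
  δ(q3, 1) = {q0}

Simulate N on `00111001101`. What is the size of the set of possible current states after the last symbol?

4

Start: {q0}
read 0: {q1, q2}
read 0: {q1, q2, q3}
read 1: {q0, q2, q3}
read 1: {q0, q1, q2}
read 1: {q1, q2, q3}
read 0: {q0, q1, q2, q3}
read 0: {q0, q1, q2, q3}
read 1: {q0, q1, q2, q3}
read 1: {q0, q1, q2, q3}
read 0: {q0, q1, q2, q3}
read 1: {q0, q1, q2, q3}
Final reachable set {q0, q1, q2, q3} has 4 states.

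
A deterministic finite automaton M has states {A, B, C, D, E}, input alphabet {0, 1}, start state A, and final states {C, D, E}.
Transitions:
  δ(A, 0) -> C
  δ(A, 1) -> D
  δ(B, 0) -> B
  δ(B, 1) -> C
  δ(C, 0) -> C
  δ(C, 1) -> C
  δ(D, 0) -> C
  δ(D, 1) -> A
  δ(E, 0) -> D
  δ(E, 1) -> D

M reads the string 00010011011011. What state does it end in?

A --0--> C
C --0--> C
C --0--> C
C --1--> C
C --0--> C
C --0--> C
C --1--> C
C --1--> C
C --0--> C
C --1--> C
C --1--> C
C --0--> C
C --1--> C
C --1--> C

C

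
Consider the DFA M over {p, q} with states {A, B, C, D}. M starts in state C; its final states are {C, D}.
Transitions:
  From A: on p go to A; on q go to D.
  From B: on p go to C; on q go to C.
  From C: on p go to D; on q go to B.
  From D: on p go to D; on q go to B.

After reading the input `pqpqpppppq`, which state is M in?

C --p--> D
D --q--> B
B --p--> C
C --q--> B
B --p--> C
C --p--> D
D --p--> D
D --p--> D
D --p--> D
D --q--> B

B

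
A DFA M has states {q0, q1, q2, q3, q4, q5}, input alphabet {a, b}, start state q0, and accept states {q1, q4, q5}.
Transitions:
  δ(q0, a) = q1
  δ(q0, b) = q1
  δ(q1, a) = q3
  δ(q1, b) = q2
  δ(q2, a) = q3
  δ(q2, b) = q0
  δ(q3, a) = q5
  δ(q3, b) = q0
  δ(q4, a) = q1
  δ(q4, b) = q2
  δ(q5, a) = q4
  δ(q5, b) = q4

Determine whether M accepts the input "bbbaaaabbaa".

q0 --b--> q1
q1 --b--> q2
q2 --b--> q0
q0 --a--> q1
q1 --a--> q3
q3 --a--> q5
q5 --a--> q4
q4 --b--> q2
q2 --b--> q0
q0 --a--> q1
q1 --a--> q3
End in state q3, which is not an accepting state.

rejected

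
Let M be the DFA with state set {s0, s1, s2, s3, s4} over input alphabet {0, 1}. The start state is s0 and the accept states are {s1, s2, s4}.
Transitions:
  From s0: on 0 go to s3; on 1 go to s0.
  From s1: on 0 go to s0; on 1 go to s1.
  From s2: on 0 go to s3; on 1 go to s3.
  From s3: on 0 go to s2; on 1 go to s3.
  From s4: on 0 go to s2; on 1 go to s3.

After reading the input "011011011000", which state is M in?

s2

s0 --0--> s3
s3 --1--> s3
s3 --1--> s3
s3 --0--> s2
s2 --1--> s3
s3 --1--> s3
s3 --0--> s2
s2 --1--> s3
s3 --1--> s3
s3 --0--> s2
s2 --0--> s3
s3 --0--> s2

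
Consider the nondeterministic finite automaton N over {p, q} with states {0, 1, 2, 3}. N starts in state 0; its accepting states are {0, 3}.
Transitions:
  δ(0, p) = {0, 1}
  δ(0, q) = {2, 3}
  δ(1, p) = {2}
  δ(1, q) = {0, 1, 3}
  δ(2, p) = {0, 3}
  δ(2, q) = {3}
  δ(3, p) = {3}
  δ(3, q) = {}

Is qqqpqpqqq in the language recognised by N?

Start: {0}
read q: {2, 3}
read q: {3}
read q: {}
The reachable set is empty and stays empty for the remaining 6 symbols.
Reachable ∩ accepting = {} — empty.

rejected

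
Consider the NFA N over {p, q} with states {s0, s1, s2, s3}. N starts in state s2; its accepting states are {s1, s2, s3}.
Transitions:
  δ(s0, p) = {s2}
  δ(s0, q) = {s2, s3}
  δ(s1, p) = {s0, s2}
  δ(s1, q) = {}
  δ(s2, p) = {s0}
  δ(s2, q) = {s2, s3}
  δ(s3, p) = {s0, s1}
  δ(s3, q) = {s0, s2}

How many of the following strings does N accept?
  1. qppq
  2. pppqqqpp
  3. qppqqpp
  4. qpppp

qppq: accepted
pppqqqpp: accepted
qppqqpp: accepted
qpppp: accepted

4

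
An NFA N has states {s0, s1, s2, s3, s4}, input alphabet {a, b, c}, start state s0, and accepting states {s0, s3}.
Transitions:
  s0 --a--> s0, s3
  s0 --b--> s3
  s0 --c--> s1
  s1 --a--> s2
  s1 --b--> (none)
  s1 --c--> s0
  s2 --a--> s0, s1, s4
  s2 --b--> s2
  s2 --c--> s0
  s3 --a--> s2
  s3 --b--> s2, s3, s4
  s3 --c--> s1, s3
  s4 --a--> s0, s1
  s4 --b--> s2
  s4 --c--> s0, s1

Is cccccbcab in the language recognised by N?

rejected

Start: {s0}
read c: {s1}
read c: {s0}
read c: {s1}
read c: {s0}
read c: {s1}
read b: {}
The reachable set is empty and stays empty for the remaining 3 symbols.
Reachable ∩ accepting = {} — empty.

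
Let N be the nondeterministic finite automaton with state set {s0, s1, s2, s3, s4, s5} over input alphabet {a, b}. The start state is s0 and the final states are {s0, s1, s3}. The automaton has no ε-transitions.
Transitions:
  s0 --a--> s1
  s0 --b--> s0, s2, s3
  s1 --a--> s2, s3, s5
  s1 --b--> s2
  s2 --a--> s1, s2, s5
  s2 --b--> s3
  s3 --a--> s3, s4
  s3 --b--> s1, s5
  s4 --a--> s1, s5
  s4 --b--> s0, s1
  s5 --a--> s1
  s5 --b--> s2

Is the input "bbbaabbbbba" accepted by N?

Start: {s0}
read b: {s0, s2, s3}
read b: {s0, s1, s2, s3, s5}
read b: {s0, s1, s2, s3, s5}
read a: {s1, s2, s3, s4, s5}
read a: {s1, s2, s3, s4, s5}
read b: {s0, s1, s2, s3, s5}
read b: {s0, s1, s2, s3, s5}
read b: {s0, s1, s2, s3, s5}
read b: {s0, s1, s2, s3, s5}
read b: {s0, s1, s2, s3, s5}
read a: {s1, s2, s3, s4, s5}
Reachable ∩ accepting = {s1, s3} — nonempty.

accepted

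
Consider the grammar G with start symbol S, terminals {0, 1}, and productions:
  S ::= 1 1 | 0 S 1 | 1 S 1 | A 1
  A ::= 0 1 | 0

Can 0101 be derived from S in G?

no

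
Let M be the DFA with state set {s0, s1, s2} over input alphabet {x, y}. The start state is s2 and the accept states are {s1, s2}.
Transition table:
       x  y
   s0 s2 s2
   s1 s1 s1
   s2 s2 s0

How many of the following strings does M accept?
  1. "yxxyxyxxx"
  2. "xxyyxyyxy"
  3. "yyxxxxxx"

"yxxyxyxxx": accepted
"xxyyxyyxy": rejected
"yyxxxxxx": accepted

2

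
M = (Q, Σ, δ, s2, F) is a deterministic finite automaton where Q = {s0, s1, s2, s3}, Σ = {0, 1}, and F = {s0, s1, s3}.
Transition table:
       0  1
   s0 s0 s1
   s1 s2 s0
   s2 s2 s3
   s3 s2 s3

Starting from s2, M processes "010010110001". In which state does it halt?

s3

s2 --0--> s2
s2 --1--> s3
s3 --0--> s2
s2 --0--> s2
s2 --1--> s3
s3 --0--> s2
s2 --1--> s3
s3 --1--> s3
s3 --0--> s2
s2 --0--> s2
s2 --0--> s2
s2 --1--> s3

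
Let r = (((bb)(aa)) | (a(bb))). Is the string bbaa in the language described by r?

The left alternative ((bb)(aa)) matches bbaa.

yes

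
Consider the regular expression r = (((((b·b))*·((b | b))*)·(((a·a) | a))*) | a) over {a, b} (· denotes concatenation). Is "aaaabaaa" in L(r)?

Neither ((((b·b))*·((b|b))*)·(((a·a)|a))*) nor a matches aaaabaaa.

no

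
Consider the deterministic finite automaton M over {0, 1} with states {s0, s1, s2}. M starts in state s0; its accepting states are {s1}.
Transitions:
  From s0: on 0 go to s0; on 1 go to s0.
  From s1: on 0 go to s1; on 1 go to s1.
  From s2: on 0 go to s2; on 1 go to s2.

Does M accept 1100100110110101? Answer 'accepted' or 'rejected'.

s0 --1--> s0
s0 --1--> s0
s0 --0--> s0
s0 --0--> s0
s0 --1--> s0
s0 --0--> s0
s0 --0--> s0
s0 --1--> s0
s0 --1--> s0
s0 --0--> s0
s0 --1--> s0
s0 --1--> s0
s0 --0--> s0
s0 --1--> s0
s0 --0--> s0
s0 --1--> s0
End in state s0, which is not an accepting state.

rejected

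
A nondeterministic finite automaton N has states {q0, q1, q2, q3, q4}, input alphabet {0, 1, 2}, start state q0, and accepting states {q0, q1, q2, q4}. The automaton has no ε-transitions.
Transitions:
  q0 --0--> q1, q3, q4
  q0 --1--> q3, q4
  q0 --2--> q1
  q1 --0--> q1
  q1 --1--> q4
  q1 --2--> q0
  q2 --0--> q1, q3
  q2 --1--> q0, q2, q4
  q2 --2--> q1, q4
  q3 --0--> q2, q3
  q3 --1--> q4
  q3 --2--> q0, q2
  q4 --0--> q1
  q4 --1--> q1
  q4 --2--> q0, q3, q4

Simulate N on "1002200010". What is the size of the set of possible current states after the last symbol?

3

Start: {q0}
read 1: {q3, q4}
read 0: {q1, q2, q3}
read 0: {q1, q2, q3}
read 2: {q0, q1, q2, q4}
read 2: {q0, q1, q3, q4}
read 0: {q1, q2, q3, q4}
read 0: {q1, q2, q3}
read 0: {q1, q2, q3}
read 1: {q0, q2, q4}
read 0: {q1, q3, q4}
Final reachable set {q1, q3, q4} has 3 states.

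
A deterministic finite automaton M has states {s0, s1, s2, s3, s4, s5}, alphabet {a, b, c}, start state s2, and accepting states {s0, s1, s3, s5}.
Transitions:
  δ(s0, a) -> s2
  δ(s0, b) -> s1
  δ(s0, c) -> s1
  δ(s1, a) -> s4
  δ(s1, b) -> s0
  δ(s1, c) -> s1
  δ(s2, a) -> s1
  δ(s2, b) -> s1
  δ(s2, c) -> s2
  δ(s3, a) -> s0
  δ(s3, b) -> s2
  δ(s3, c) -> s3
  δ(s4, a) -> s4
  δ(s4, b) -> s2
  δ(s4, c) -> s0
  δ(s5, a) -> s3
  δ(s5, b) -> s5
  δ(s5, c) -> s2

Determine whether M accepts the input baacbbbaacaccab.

accepted

s2 --b--> s1
s1 --a--> s4
s4 --a--> s4
s4 --c--> s0
s0 --b--> s1
s1 --b--> s0
s0 --b--> s1
s1 --a--> s4
s4 --a--> s4
s4 --c--> s0
s0 --a--> s2
s2 --c--> s2
s2 --c--> s2
s2 --a--> s1
s1 --b--> s0
End in state s0, which is an accepting state.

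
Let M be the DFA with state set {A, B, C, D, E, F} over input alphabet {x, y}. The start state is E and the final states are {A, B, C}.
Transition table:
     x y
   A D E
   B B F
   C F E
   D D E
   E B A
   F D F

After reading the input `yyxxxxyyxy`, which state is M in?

E

E --y--> A
A --y--> E
E --x--> B
B --x--> B
B --x--> B
B --x--> B
B --y--> F
F --y--> F
F --x--> D
D --y--> E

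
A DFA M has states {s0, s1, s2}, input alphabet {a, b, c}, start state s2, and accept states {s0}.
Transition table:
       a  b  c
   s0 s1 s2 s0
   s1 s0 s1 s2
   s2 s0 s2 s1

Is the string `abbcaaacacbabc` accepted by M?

s2 --a--> s0
s0 --b--> s2
s2 --b--> s2
s2 --c--> s1
s1 --a--> s0
s0 --a--> s1
s1 --a--> s0
s0 --c--> s0
s0 --a--> s1
s1 --c--> s2
s2 --b--> s2
s2 --a--> s0
s0 --b--> s2
s2 --c--> s1
End in state s1, which is not an accepting state.

rejected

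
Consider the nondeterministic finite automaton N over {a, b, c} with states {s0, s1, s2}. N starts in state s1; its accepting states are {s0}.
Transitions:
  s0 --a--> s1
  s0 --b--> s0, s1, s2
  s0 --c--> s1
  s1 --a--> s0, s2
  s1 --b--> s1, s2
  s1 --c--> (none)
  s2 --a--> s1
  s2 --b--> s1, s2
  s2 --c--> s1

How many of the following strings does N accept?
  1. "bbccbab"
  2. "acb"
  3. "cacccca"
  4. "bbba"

1

"bbccbab": rejected
"acb": rejected
"cacccca": rejected
"bbba": accepted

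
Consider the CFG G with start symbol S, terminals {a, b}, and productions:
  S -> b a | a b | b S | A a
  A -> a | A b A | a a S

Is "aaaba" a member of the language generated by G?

yes

S ⇒ Aa ⇒ aaSa ⇒ aaaba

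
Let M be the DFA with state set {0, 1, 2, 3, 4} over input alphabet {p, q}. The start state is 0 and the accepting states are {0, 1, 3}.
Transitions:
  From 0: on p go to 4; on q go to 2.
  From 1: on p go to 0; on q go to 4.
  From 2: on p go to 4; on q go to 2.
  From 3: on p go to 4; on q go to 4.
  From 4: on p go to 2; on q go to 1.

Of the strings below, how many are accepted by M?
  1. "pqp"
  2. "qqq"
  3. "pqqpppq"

1

"pqp": accepted
"qqq": rejected
"pqqpppq": rejected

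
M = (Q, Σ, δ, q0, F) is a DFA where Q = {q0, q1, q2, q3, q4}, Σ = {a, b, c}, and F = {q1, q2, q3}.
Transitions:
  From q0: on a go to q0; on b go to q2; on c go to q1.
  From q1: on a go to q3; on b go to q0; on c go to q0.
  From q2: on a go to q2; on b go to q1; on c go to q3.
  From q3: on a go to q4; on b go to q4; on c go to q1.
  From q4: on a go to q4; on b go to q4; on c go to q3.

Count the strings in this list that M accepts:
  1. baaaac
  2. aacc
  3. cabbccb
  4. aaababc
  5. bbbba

baaaac: accepted
aacc: rejected
cabbccb: rejected
aaababc: rejected
bbbba: accepted

2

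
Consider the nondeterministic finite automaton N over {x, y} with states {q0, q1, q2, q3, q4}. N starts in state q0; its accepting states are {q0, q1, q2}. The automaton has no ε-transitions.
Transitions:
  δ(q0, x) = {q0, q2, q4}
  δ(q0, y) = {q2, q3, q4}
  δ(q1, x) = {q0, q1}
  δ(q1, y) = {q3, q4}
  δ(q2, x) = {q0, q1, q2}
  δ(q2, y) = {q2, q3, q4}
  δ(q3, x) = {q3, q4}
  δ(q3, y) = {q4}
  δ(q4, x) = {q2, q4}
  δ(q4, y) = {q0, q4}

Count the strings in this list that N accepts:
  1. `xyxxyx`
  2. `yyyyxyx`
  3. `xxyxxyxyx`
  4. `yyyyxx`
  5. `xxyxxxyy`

`xyxxyx`: accepted
`yyyyxyx`: accepted
`xxyxxyxyx`: accepted
`yyyyxx`: accepted
`xxyxxxyy`: accepted

5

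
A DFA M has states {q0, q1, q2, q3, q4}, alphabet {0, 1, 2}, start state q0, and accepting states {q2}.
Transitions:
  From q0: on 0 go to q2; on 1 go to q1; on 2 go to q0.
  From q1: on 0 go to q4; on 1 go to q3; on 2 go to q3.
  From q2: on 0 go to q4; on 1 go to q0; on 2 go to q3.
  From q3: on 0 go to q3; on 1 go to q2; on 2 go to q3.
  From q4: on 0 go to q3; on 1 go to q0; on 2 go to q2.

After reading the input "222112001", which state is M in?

q2

q0 --2--> q0
q0 --2--> q0
q0 --2--> q0
q0 --1--> q1
q1 --1--> q3
q3 --2--> q3
q3 --0--> q3
q3 --0--> q3
q3 --1--> q2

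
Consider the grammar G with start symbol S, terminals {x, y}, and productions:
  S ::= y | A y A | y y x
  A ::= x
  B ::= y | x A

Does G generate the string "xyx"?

S ⇒ AyA ⇒ xyA ⇒ xyx

yes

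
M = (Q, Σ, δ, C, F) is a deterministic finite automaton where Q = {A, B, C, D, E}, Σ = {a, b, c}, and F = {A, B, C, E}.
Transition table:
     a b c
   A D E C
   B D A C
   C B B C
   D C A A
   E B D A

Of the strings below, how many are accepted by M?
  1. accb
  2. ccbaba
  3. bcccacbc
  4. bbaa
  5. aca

4

accb: accepted
ccbaba: rejected
bcccacbc: accepted
bbaa: accepted
aca: accepted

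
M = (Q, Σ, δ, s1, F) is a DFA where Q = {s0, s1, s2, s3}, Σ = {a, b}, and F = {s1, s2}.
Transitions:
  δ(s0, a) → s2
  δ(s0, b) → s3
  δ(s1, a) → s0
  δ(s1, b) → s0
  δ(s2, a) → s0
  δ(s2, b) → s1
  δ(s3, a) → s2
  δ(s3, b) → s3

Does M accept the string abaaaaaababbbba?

s1 --a--> s0
s0 --b--> s3
s3 --a--> s2
s2 --a--> s0
s0 --a--> s2
s2 --a--> s0
s0 --a--> s2
s2 --a--> s0
s0 --b--> s3
s3 --a--> s2
s2 --b--> s1
s1 --b--> s0
s0 --b--> s3
s3 --b--> s3
s3 --a--> s2
End in state s2, which is an accepting state.

accepted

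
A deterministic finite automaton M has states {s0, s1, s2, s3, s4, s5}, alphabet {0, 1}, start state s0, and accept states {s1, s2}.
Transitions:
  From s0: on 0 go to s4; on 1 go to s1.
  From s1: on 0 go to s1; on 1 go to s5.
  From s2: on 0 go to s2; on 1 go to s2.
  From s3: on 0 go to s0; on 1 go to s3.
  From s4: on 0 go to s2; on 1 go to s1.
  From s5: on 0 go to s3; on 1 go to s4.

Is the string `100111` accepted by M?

accepted

s0 --1--> s1
s1 --0--> s1
s1 --0--> s1
s1 --1--> s5
s5 --1--> s4
s4 --1--> s1
End in state s1, which is an accepting state.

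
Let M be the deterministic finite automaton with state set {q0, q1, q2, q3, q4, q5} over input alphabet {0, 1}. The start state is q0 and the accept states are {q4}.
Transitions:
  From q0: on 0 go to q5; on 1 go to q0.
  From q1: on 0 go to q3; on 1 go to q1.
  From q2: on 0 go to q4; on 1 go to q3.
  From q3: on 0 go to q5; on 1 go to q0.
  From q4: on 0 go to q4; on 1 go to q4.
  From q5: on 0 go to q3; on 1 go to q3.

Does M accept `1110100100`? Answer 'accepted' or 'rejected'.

q0 --1--> q0
q0 --1--> q0
q0 --1--> q0
q0 --0--> q5
q5 --1--> q3
q3 --0--> q5
q5 --0--> q3
q3 --1--> q0
q0 --0--> q5
q5 --0--> q3
End in state q3, which is not an accepting state.

rejected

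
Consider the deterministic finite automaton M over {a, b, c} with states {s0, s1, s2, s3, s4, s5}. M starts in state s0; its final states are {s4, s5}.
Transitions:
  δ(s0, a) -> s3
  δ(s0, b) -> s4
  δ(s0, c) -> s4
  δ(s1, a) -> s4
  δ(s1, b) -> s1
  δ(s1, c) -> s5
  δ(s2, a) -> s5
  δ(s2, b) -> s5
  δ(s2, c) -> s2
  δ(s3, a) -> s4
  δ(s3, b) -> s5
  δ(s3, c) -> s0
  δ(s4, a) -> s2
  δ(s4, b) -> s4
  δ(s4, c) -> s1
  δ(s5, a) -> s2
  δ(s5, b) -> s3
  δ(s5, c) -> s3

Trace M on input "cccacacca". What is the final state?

s0 --c--> s4
s4 --c--> s1
s1 --c--> s5
s5 --a--> s2
s2 --c--> s2
s2 --a--> s5
s5 --c--> s3
s3 --c--> s0
s0 --a--> s3

s3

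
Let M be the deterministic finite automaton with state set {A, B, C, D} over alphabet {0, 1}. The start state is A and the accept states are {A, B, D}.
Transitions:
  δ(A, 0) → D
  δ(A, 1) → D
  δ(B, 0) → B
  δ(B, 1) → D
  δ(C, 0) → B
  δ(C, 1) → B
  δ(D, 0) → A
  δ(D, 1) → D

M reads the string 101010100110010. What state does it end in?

A --1--> D
D --0--> A
A --1--> D
D --0--> A
A --1--> D
D --0--> A
A --1--> D
D --0--> A
A --0--> D
D --1--> D
D --1--> D
D --0--> A
A --0--> D
D --1--> D
D --0--> A

A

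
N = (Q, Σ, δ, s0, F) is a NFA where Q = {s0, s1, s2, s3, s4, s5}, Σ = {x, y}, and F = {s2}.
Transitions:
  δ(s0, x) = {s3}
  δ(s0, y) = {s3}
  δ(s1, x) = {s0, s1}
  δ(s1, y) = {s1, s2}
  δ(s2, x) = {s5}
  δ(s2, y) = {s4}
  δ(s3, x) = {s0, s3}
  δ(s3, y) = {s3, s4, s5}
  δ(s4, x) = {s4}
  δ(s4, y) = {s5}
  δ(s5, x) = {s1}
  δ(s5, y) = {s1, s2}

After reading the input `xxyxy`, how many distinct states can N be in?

5

Start: {s0}
read x: {s3}
read x: {s0, s3}
read y: {s3, s4, s5}
read x: {s0, s1, s3, s4}
read y: {s1, s2, s3, s4, s5}
Final reachable set {s1, s2, s3, s4, s5} has 5 states.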